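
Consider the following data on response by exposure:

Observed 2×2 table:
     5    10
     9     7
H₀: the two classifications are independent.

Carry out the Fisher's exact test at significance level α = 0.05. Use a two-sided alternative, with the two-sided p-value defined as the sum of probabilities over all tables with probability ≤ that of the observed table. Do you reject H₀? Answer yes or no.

Margins: r₁=15, r₂=16, c₁=14, c₂=17, n=31
p_obs = C(15,5)·C(16,9)/C(31,14); sum pmf over tables with pmf ≤ p_obs
p-value (two-sided) = 0.28516
At α=0.05: p ≥ α → fail to reject H₀

reject H₀: no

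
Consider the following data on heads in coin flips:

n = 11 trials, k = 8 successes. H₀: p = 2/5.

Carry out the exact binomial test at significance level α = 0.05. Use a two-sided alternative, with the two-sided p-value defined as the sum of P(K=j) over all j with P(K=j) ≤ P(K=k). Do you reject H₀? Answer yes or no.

Exact binomial: n=11, k=8, p₀=2/5=0.4000
P(X=j) = C(n,j)·p₀^j·(1−p₀)^(n−j); p = Σ P(X=j) over j with P(X=j) ≤ P(X=8)
p-value (two-sided) = 0.03291
At α=0.05: p < α → reject H₀

reject H₀: yes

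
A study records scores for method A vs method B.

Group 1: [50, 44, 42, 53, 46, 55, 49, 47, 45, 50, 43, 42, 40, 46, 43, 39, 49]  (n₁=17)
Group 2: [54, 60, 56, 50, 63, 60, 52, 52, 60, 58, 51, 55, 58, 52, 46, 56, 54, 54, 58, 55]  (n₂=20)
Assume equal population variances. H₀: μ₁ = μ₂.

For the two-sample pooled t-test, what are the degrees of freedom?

df = n₁ + n₂ − 2 = 17 + 20 − 2 = 35

degrees of freedom = 35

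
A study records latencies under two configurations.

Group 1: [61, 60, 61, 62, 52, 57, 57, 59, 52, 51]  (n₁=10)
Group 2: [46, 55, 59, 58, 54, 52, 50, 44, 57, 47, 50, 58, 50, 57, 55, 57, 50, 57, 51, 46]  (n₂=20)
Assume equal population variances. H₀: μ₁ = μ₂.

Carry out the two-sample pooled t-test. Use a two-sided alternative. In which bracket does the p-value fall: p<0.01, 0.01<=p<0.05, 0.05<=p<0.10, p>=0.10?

x̄₁=57.200, s₁=4.158, n₁=10
x̄₂=52.650, s₂=4.660, n₂=20
s_p² = [9·4.158² + 19·4.660²]/28 = 20.2911
SE = √(s_p²·(1/10+1/20)) = 1.7446
t = (57.200−52.650)/1.7446 = 2.6080
df = 28
p-value (two-sided) = 0.01444
→ bracket: 0.01<=p<0.05

p-value bracket: 0.01<=p<0.05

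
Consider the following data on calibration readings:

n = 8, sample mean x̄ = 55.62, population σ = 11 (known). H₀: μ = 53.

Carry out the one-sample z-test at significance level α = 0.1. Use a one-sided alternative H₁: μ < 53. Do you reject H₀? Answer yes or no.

SE = σ/√n = 11/√8 = 3.8891
z = (x̄−μ₀)/SE = (55.62−53)/3.8891 = 0.6737
p-value (one-sided, H₁ less) = 0.74974
At α=0.1: p ≥ α → fail to reject H₀

reject H₀: no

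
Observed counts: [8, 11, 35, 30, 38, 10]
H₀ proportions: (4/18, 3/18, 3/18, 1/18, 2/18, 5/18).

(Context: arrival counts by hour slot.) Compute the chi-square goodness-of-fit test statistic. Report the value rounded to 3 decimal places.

test statistic = 155.273

n = 132; E_i = n·p_i = [29.33, 22.00, 22.00, 7.33, 14.67, 36.67]
χ² = (8−29.33)²/29.33 + (11−22.00)²/22.00 + (35−22.00)²/22.00 + (30−7.33)²/7.33 + (38−14.67)²/14.67 + (10−36.67)²/36.67 = 155.2727
df = 5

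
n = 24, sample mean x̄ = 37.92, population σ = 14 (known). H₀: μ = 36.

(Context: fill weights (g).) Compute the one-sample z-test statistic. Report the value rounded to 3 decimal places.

test statistic = 0.672

SE = σ/√n = 14/√24 = 2.8577
z = (x̄−μ₀)/SE = (37.92−36)/2.8577 = 0.6719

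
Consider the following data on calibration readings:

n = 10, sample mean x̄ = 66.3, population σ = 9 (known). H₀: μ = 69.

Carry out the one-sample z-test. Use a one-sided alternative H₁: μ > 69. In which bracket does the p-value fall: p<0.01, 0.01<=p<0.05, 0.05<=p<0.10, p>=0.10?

SE = σ/√n = 9/√10 = 2.8460
z = (x̄−μ₀)/SE = (66.3−69)/2.8460 = -0.9487
p-value (one-sided, H₁ greater) = 0.82861
→ bracket: p>=0.10

p-value bracket: p>=0.10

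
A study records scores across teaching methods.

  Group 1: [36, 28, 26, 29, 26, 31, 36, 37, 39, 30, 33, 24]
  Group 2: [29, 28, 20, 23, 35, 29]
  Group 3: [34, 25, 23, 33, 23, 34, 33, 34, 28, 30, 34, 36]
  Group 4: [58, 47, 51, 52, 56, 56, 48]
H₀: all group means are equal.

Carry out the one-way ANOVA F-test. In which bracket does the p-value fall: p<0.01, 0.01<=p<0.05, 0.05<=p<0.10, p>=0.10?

p-value bracket: p<0.01

Group means [31.25, 27.33, 30.58, 52.57], grand mean 34.432
SSB = Σnᵢ(x̄ᵢ−x̄)² = 2904.867; SSW = ΣΣ(x−x̄ᵢ)² = 752.214
MSB = 2904.867/3 = 968.2889; MSW = 752.214/33 = 22.7944
F = MSB/MSW = 42.4793
df = (3, 33)
p-value (upper-tail) = 0.00000
→ bracket: p<0.01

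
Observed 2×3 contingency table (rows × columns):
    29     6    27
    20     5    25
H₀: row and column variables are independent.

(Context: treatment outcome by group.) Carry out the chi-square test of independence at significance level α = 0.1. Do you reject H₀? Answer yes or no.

reject H₀: no

Row totals [62, 50], col totals [49, 11, 52], n=112
χ² = (29−27.12)²/27.12 + (6−6.09)²/6.09 + (27−28.79)²/28.79 + (20−21.88)²/21.88 + (5−4.91)²/4.91 + (25−23.21)²/23.21 = 0.5414
df = 2
p-value (upper-tail) = 0.76285
At α=0.1: p ≥ α → fail to reject H₀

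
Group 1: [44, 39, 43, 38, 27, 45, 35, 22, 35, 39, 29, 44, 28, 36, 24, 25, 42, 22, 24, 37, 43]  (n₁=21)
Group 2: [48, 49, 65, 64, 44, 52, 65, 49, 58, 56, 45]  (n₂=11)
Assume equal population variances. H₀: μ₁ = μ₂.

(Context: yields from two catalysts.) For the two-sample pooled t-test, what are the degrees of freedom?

df = n₁ + n₂ − 2 = 21 + 11 − 2 = 30

degrees of freedom = 30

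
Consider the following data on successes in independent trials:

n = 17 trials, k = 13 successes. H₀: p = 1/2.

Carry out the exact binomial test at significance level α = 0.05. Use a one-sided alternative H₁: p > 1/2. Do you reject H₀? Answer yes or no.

reject H₀: yes

Exact binomial: n=17, k=13, p₀=1/2=0.5000
P(X≥13) from Σ C(n,i)·p₀^i·(1−p₀)^(n−i)
p-value (one-sided, H₁ greater) = 0.02452
At α=0.05: p < α → reject H₀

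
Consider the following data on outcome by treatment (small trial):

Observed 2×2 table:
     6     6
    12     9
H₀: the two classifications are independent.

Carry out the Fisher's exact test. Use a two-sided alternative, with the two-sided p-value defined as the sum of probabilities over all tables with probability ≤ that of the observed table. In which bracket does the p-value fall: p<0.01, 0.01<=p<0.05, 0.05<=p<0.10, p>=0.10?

Margins: r₁=12, r₂=21, c₁=18, c₂=15, n=33
p_obs = C(12,6)·C(21,12)/C(33,18); sum pmf over tables with pmf ≤ p_obs
p-value (two-sided) = 0.73066
→ bracket: p>=0.10

p-value bracket: p>=0.10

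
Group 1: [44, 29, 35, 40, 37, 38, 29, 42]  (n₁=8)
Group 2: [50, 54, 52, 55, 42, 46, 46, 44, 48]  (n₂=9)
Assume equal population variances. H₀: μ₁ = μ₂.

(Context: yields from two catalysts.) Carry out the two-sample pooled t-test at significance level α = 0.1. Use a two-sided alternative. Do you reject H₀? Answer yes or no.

x̄₁=36.750, s₁=5.548, n₁=8
x̄₂=48.556, s₂=4.503, n₂=9
s_p² = [7·5.548² + 8·4.503²]/15 = 25.1815
SE = √(s_p²·(1/8+1/9)) = 2.4384
t = (36.750−48.556)/2.4384 = -4.8416
df = 15
p-value (two-sided) = 0.00022
At α=0.1: p < α → reject H₀

reject H₀: yes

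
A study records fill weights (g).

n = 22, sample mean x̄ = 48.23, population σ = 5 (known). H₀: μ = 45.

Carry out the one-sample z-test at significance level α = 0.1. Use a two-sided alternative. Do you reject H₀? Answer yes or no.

SE = σ/√n = 5/√22 = 1.0660
z = (x̄−μ₀)/SE = (48.23−45)/1.0660 = 3.0300
p-value (two-sided) = 0.00245
At α=0.1: p < α → reject H₀

reject H₀: yes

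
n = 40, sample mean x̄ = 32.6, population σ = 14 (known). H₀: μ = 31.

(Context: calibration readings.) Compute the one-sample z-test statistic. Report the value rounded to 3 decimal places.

test statistic = 0.723

SE = σ/√n = 14/√40 = 2.2136
z = (x̄−μ₀)/SE = (32.6−31)/2.2136 = 0.7228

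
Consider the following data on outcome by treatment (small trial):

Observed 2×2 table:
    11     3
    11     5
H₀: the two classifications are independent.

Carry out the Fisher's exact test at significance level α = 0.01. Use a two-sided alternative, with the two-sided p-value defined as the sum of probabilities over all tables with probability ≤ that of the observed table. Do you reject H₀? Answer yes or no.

reject H₀: no

Margins: r₁=14, r₂=16, c₁=22, c₂=8, n=30
p_obs = C(14,11)·C(16,11)/C(30,22); sum pmf over tables with pmf ≤ p_obs
p-value (two-sided) = 0.68873
At α=0.01: p ≥ α → fail to reject H₀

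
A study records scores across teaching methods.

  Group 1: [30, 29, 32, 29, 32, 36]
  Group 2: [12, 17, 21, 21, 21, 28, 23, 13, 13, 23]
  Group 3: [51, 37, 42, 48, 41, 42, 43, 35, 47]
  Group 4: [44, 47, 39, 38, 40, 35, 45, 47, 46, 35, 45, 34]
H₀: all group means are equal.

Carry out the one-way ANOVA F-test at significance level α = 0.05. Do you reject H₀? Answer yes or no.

reject H₀: yes

Group means [31.33, 19.20, 42.89, 41.25], grand mean 34.081
SSB = Σnᵢ(x̄ᵢ−x̄)² = 3574.685; SSW = ΣΣ(x−x̄ᵢ)² = 768.072
MSB = 3574.685/3 = 1191.5615; MSW = 768.072/33 = 23.2749
F = MSB/MSW = 51.1951
df = (3, 33)
p-value (upper-tail) = 0.00000
At α=0.05: p < α → reject H₀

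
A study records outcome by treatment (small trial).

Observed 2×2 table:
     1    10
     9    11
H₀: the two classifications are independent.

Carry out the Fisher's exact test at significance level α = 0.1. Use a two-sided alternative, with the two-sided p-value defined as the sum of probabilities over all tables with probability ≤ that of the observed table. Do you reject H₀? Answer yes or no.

Margins: r₁=11, r₂=20, c₁=10, c₂=21, n=31
p_obs = C(11,1)·C(20,9)/C(31,10); sum pmf over tables with pmf ≤ p_obs
p-value (two-sided) = 0.05504
At α=0.1: p < α → reject H₀

reject H₀: yes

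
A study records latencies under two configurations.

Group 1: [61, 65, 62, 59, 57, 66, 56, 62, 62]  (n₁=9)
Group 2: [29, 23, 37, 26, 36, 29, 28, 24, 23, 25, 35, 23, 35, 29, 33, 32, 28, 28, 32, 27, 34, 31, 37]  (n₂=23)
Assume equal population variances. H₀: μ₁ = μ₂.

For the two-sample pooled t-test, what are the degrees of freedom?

df = n₁ + n₂ − 2 = 9 + 23 − 2 = 30

degrees of freedom = 30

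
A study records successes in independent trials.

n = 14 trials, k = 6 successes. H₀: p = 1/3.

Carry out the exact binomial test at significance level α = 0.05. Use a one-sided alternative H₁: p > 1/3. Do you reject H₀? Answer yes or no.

Exact binomial: n=14, k=6, p₀=1/3=0.3333
P(X≥6) from Σ C(n,i)·p₀^i·(1−p₀)^(n−i)
p-value (one-sided, H₁ greater) = 0.31019
At α=0.05: p ≥ α → fail to reject H₀

reject H₀: no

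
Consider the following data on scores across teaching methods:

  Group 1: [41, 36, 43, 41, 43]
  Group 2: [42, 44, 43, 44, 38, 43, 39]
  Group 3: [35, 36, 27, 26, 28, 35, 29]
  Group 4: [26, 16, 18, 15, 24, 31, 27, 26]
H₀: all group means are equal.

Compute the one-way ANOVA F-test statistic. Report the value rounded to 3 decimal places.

Group means [40.80, 41.86, 30.86, 22.88], grand mean 33.185
SSB = Σnᵢ(x̄ᵢ−x̄)² = 1704.685; SSW = ΣΣ(x−x̄ᵢ)² = 415.389
MSB = 1704.685/3 = 568.2283; MSW = 415.389/23 = 18.0604
F = MSB/MSW = 31.4627
df = (3, 23)

test statistic = 31.463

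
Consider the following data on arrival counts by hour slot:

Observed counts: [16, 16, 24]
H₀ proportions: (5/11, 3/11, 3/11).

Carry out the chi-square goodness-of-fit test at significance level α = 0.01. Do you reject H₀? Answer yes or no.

n = 56; E_i = n·p_i = [25.45, 15.27, 15.27]
χ² = (16−25.45)²/25.45 + (16−15.27)²/15.27 + (24−15.27)²/15.27 = 8.5333
df = 2
p-value (upper-tail) = 0.01403
At α=0.01: p ≥ α → fail to reject H₀

reject H₀: no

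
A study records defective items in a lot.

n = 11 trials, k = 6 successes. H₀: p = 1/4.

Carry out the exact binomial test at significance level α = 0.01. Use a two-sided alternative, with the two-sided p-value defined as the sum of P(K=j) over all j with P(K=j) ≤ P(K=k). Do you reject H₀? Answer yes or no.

reject H₀: no

Exact binomial: n=11, k=6, p₀=1/4=0.2500
P(X=j) = C(n,j)·p₀^j·(1−p₀)^(n−j); p = Σ P(X=j) over j with P(X=j) ≤ P(X=6)
p-value (two-sided) = 0.03433
At α=0.01: p ≥ α → fail to reject H₀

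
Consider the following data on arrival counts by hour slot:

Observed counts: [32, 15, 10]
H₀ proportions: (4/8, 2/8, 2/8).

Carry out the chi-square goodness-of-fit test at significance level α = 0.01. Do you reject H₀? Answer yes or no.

n = 57; E_i = n·p_i = [28.50, 14.25, 14.25]
χ² = (32−28.50)²/28.50 + (15−14.25)²/14.25 + (10−14.25)²/14.25 = 1.7368
df = 2
p-value (upper-tail) = 0.41961
At α=0.01: p ≥ α → fail to reject H₀

reject H₀: no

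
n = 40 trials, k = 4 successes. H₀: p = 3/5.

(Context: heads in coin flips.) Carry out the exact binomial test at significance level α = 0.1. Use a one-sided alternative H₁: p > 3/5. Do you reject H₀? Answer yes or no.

Exact binomial: n=40, k=4, p₀=3/5=0.6000
P(X≥4) from Σ C(n,i)·p₀^i·(1−p₀)^(n−i)
p-value (one-sided, H₁ greater) = 1.00000
At α=0.1: p ≥ α → fail to reject H₀

reject H₀: no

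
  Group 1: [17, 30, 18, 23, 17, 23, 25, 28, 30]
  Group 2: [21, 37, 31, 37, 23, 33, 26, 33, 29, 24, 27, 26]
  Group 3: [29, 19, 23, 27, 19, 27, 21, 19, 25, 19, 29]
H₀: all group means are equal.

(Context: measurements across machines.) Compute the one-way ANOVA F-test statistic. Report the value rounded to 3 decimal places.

Group means [23.44, 28.92, 23.36], grand mean 25.469
SSB = Σnᵢ(x̄ᵢ−x̄)² = 228.284; SSW = ΣΣ(x−x̄ᵢ)² = 707.684
MSB = 228.284/2 = 114.1422; MSW = 707.684/29 = 24.4029
F = MSB/MSW = 4.6774
df = (2, 29)

test statistic = 4.677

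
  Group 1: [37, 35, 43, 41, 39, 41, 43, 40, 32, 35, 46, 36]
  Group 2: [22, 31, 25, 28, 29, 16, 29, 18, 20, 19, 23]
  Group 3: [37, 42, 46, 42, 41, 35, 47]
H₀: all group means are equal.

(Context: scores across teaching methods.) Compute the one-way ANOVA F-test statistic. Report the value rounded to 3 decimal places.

Group means [39.00, 23.64, 41.43], grand mean 33.933
SSB = Σnᵢ(x̄ᵢ−x̄)² = 1867.607; SSW = ΣΣ(x−x̄ᵢ)² = 558.260
MSB = 1867.607/2 = 933.8035; MSW = 558.260/27 = 20.6763
F = MSB/MSW = 45.1630
df = (2, 27)

test statistic = 45.163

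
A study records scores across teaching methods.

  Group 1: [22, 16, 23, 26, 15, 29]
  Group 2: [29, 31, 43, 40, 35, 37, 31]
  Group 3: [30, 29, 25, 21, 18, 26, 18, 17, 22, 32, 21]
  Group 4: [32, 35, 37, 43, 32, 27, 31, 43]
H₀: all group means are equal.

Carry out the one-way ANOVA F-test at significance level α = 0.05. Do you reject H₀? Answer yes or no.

reject H₀: yes

Group means [21.83, 35.14, 23.55, 35.00], grand mean 28.625
SSB = Σnᵢ(x̄ᵢ−x̄)² = 1183.082; SSW = ΣΣ(x−x̄ᵢ)² = 812.418
MSB = 1183.082/3 = 394.3608; MSW = 812.418/28 = 29.0149
F = MSB/MSW = 13.5917
df = (3, 28)
p-value (upper-tail) = 0.00001
At α=0.05: p < α → reject H₀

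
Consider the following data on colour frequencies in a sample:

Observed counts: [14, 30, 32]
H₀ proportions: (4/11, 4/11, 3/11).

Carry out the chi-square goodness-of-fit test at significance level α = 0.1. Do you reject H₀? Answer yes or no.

n = 76; E_i = n·p_i = [27.64, 27.64, 20.73]
χ² = (14−27.64)²/27.64 + (30−27.64)²/27.64 + (32−20.73)²/20.73 = 13.0614
df = 2
p-value (upper-tail) = 0.00146
At α=0.1: p < α → reject H₀

reject H₀: yes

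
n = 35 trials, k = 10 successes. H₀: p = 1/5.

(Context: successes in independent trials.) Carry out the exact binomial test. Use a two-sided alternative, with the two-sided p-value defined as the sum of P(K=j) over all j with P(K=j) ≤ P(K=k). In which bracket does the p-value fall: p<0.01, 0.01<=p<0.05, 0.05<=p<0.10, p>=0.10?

p-value bracket: p>=0.10

Exact binomial: n=35, k=10, p₀=1/5=0.2000
P(X=j) = C(n,j)·p₀^j·(1−p₀)^(n−j); p = Σ P(X=j) over j with P(X=j) ≤ P(X=10)
p-value (two-sided) = 0.20625
→ bracket: p>=0.10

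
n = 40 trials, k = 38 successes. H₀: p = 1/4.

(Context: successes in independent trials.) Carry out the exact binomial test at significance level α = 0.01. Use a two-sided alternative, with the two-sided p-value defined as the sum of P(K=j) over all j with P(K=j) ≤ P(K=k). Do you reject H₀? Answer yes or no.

reject H₀: yes

Exact binomial: n=40, k=38, p₀=1/4=0.2500
P(X=j) = C(n,j)·p₀^j·(1−p₀)^(n−j); p = Σ P(X=j) over j with P(X=j) ≤ P(X=38)
p-value (two-sided) = 0.00000
At α=0.01: p < α → reject H₀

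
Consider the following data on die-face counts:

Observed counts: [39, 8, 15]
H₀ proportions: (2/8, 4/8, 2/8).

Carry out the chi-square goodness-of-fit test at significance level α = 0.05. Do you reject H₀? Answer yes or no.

n = 62; E_i = n·p_i = [15.50, 31.00, 15.50]
χ² = (39−15.50)²/15.50 + (8−31.00)²/31.00 + (15−15.50)²/15.50 = 52.7097
df = 2
p-value (upper-tail) = 0.00000
At α=0.05: p < α → reject H₀

reject H₀: yes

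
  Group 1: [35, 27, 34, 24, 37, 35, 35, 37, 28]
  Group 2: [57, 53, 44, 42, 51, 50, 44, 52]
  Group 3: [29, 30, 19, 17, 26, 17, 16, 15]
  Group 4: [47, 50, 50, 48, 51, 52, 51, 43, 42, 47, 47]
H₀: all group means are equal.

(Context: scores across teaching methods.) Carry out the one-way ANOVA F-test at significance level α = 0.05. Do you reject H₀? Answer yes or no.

Group means [32.44, 49.12, 21.12, 48.00], grand mean 38.389
SSB = Σnᵢ(x̄ᵢ−x̄)² = 4640.583; SSW = ΣΣ(x−x̄ᵢ)² = 749.972
MSB = 4640.583/3 = 1546.8611; MSW = 749.972/32 = 23.4366
F = MSB/MSW = 66.0019
df = (3, 32)
p-value (upper-tail) = 0.00000
At α=0.05: p < α → reject H₀

reject H₀: yes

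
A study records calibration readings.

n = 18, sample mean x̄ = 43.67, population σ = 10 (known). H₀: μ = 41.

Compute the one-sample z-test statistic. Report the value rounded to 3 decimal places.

test statistic = 1.133

SE = σ/√n = 10/√18 = 2.3570
z = (x̄−μ₀)/SE = (43.67−41)/2.3570 = 1.1328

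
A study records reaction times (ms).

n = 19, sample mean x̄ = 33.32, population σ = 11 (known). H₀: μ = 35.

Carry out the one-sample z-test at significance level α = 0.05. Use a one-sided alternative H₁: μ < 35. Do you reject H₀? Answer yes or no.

reject H₀: no

SE = σ/√n = 11/√19 = 2.5236
z = (x̄−μ₀)/SE = (33.32−35)/2.5236 = -0.6657
p-value (one-sided, H₁ less) = 0.25279
At α=0.05: p ≥ α → fail to reject H₀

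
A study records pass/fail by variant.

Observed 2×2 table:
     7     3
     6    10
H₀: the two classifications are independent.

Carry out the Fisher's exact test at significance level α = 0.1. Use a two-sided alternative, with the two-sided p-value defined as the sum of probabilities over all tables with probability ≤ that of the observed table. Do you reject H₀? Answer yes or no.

reject H₀: no

Margins: r₁=10, r₂=16, c₁=13, c₂=13, n=26
p_obs = C(10,7)·C(16,6)/C(26,13); sum pmf over tables with pmf ≤ p_obs
p-value (two-sided) = 0.22619
At α=0.1: p ≥ α → fail to reject H₀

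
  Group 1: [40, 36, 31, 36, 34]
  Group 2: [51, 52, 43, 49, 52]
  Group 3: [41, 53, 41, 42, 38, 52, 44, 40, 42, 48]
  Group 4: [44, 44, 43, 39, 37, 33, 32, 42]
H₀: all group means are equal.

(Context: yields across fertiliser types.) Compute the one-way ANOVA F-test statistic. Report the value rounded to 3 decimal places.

test statistic = 9.481

Group means [35.40, 49.40, 44.10, 39.25], grand mean 42.107
SSB = Σnᵢ(x̄ᵢ−x̄)² = 595.879; SSW = ΣΣ(x−x̄ᵢ)² = 502.800
MSB = 595.879/3 = 198.6262; MSW = 502.800/24 = 20.9500
F = MSB/MSW = 9.4810
df = (3, 24)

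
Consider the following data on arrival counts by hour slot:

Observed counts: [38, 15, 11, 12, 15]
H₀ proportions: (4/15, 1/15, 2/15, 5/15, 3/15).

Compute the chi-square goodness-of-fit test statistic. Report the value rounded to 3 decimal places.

n = 91; E_i = n·p_i = [24.27, 6.07, 12.13, 30.33, 18.20]
χ² = (38−24.27)²/24.27 + (15−6.07)²/6.07 + (11−12.13)²/12.13 + (12−30.33)²/30.33 + (15−18.20)²/18.20 = 32.6758
df = 4

test statistic = 32.676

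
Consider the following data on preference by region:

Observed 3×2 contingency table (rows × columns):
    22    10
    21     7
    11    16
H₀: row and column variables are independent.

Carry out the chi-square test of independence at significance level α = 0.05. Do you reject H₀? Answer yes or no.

reject H₀: yes

Row totals [32, 28, 27], col totals [54, 33], n=87
χ² = (22−19.86)²/19.86 + (10−12.14)²/12.14 + (21−17.38)²/17.38 + (7−10.62)²/10.62 + (11−16.76)²/16.76 + (16−10.24)²/10.24 = 7.8121
df = 2
p-value (upper-tail) = 0.02012
At α=0.05: p < α → reject H₀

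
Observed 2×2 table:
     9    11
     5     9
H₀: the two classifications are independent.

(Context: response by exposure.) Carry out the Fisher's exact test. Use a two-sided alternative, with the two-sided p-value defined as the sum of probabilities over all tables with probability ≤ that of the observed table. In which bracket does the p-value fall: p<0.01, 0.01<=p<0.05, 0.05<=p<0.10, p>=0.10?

p-value bracket: p>=0.10

Margins: r₁=20, r₂=14, c₁=14, c₂=20, n=34
p_obs = C(20,9)·C(14,5)/C(34,14); sum pmf over tables with pmf ≤ p_obs
p-value (two-sided) = 0.72824
→ bracket: p>=0.10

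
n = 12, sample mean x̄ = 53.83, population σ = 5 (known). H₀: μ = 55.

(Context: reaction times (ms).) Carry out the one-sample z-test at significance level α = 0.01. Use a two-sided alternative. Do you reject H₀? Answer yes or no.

SE = σ/√n = 5/√12 = 1.4434
z = (x̄−μ₀)/SE = (53.83−55)/1.4434 = -0.8106
p-value (two-sided) = 0.41760
At α=0.01: p ≥ α → fail to reject H₀

reject H₀: no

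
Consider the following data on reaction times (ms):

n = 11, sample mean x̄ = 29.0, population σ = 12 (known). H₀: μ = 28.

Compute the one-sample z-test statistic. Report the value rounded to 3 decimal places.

SE = σ/√n = 12/√11 = 3.6181
z = (x̄−μ₀)/SE = (29.0−28)/3.6181 = 0.2764

test statistic = 0.276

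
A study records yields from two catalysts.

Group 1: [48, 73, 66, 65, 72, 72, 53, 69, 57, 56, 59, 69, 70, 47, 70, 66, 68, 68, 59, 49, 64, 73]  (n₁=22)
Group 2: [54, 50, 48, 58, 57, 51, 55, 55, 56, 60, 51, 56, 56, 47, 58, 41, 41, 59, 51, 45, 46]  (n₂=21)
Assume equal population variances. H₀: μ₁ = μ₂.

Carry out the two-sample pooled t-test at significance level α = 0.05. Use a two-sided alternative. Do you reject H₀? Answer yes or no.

reject H₀: yes

x̄₁=63.318, s₁=8.442, n₁=22
x̄₂=52.143, s₂=5.721, n₂=21
s_p² = [21·8.442² + 20·5.721²]/41 = 52.4718
SE = √(s_p²·(1/22+1/21)) = 2.2099
t = (63.318−52.143)/2.2099 = 5.0569
df = 41
p-value (two-sided) = 0.00001
At α=0.05: p < α → reject H₀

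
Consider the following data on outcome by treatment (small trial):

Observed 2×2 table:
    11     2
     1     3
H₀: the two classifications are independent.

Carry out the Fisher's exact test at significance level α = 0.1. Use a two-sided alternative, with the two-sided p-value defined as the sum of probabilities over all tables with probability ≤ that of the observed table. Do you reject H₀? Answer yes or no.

Margins: r₁=13, r₂=4, c₁=12, c₂=5, n=17
p_obs = C(13,11)·C(4,1)/C(17,12); sum pmf over tables with pmf ≤ p_obs
p-value (two-sided) = 0.05252
At α=0.1: p < α → reject H₀

reject H₀: yes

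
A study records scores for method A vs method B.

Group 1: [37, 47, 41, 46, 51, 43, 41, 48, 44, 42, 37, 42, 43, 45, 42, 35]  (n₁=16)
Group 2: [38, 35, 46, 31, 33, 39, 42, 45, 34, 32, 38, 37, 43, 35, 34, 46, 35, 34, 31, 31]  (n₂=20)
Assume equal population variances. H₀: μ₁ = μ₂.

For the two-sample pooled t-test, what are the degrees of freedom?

degrees of freedom = 34

df = n₁ + n₂ − 2 = 16 + 20 − 2 = 34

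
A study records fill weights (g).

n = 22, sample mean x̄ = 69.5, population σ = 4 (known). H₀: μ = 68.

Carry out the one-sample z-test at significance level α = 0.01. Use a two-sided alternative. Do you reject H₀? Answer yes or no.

reject H₀: no

SE = σ/√n = 4/√22 = 0.8528
z = (x̄−μ₀)/SE = (69.5−68)/0.8528 = 1.7589
p-value (two-sided) = 0.07859
At α=0.01: p ≥ α → fail to reject H₀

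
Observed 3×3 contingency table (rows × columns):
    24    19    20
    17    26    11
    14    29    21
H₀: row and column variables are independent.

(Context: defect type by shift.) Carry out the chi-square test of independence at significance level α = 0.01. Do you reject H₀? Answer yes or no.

reject H₀: no

Row totals [63, 54, 64], col totals [55, 74, 52], n=181
χ² = (24−19.14)²/19.14 + (19−25.76)²/25.76 + (20−18.10)²/18.10 + (17−16.41)²/16.41 + (26−22.08)²/22.08 + (11−15.51)²/15.51 + (14−19.45)²/19.45 + (29−26.17)²/26.17 + (21−18.39)²/18.39 = 7.4400
df = 4
p-value (upper-tail) = 0.11438
At α=0.01: p ≥ α → fail to reject H₀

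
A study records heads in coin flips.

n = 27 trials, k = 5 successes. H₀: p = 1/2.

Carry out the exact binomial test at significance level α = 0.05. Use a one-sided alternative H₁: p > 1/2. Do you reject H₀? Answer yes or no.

reject H₀: no

Exact binomial: n=27, k=5, p₀=1/2=0.5000
P(X≥5) from Σ C(n,i)·p₀^i·(1−p₀)^(n−i)
p-value (one-sided, H₁ greater) = 0.99984
At α=0.05: p ≥ α → fail to reject H₀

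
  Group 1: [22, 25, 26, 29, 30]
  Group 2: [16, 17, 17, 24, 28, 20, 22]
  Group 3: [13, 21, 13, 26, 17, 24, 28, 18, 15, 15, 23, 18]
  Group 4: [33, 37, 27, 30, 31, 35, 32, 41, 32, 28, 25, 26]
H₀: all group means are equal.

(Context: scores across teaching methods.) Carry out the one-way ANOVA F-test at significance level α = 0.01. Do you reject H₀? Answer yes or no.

reject H₀: yes

Group means [26.40, 20.57, 19.25, 31.42], grand mean 24.556
SSB = Σnᵢ(x̄ᵢ−x̄)² = 1030.808; SSW = ΣΣ(x−x̄ᵢ)² = 684.081
MSB = 1030.808/3 = 343.6026; MSW = 684.081/32 = 21.3775
F = MSB/MSW = 16.0731
df = (3, 32)
p-value (upper-tail) = 0.00000
At α=0.01: p < α → reject H₀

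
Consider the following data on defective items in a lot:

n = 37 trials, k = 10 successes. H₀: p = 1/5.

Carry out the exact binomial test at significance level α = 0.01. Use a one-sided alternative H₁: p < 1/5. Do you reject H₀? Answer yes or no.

reject H₀: no

Exact binomial: n=37, k=10, p₀=1/5=0.2000
P(X≤10) from Σ C(n,i)·p₀^i·(1−p₀)^(n−i)
p-value (one-sided, H₁ less) = 0.89535
At α=0.01: p ≥ α → fail to reject H₀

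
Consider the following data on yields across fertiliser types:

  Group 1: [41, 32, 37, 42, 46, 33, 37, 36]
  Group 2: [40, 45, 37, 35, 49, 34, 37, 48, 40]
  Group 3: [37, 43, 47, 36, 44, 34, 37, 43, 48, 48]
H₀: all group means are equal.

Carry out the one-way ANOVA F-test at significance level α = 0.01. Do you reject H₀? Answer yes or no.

Group means [38.00, 40.56, 41.70], grand mean 40.222
SSB = Σnᵢ(x̄ᵢ−x̄)² = 62.344; SSW = ΣΣ(x−x̄ᵢ)² = 654.322
MSB = 62.344/2 = 31.1722; MSW = 654.322/24 = 27.2634
F = MSB/MSW = 1.1434
df = (2, 24)
p-value (upper-tail) = 0.33550
At α=0.01: p ≥ α → fail to reject H₀

reject H₀: no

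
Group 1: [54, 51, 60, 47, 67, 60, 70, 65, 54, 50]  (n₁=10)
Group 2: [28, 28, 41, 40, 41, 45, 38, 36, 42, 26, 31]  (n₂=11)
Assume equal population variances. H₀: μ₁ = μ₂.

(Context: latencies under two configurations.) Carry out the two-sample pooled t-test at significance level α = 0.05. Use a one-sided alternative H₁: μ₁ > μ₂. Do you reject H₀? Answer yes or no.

x̄₁=57.800, s₁=7.800, n₁=10
x̄₂=36.000, s₂=6.633, n₂=11
s_p² = [9·7.800² + 10·6.633²]/19 = 51.9789
SE = √(s_p²·(1/10+1/11)) = 3.1501
t = (57.800−36.000)/3.1501 = 6.9204
df = 19
p-value (one-sided, H₁ greater) = 0.00000
At α=0.05: p < α → reject H₀

reject H₀: yes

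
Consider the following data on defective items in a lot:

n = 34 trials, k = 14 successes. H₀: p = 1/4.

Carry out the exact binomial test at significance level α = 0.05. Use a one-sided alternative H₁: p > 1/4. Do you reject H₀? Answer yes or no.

Exact binomial: n=34, k=14, p₀=1/4=0.2500
P(X≥14) from Σ C(n,i)·p₀^i·(1−p₀)^(n−i)
p-value (one-sided, H₁ greater) = 0.02811
At α=0.05: p < α → reject H₀

reject H₀: yes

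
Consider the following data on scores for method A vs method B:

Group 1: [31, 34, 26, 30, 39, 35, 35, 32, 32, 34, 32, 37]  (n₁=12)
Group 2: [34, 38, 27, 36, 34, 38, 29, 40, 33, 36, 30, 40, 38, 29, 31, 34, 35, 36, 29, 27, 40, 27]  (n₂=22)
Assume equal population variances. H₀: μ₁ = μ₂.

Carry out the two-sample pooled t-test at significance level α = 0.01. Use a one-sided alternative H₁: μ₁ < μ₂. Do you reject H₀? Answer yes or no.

reject H₀: no

x̄₁=33.083, s₁=3.397, n₁=12
x̄₂=33.682, s₂=4.444, n₂=22
s_p² = [11·3.397² + 21·4.444²]/32 = 16.9278
SE = √(s_p²·(1/12+1/22)) = 1.4765
t = (33.083−33.682)/1.4765 = -0.4053
df = 32
p-value (one-sided, H₁ less) = 0.34396
At α=0.01: p ≥ α → fail to reject H₀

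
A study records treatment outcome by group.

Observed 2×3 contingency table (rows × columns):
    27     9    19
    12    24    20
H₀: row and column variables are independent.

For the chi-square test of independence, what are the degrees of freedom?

df = (r−1)(c−1) = (2−1)·(3−1) = 2

degrees of freedom = 2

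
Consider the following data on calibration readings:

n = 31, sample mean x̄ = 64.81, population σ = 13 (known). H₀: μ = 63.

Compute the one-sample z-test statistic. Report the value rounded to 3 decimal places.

test statistic = 0.775

SE = σ/√n = 13/√31 = 2.3349
z = (x̄−μ₀)/SE = (64.81−63)/2.3349 = 0.7752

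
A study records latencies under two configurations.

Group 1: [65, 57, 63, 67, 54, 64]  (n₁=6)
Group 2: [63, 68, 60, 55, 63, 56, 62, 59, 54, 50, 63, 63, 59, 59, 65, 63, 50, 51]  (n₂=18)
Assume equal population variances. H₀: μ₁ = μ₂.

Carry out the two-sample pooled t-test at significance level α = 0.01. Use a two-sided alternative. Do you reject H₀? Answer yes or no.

reject H₀: no

x̄₁=61.667, s₁=5.046, n₁=6
x̄₂=59.056, s₂=5.330, n₂=18
s_p² = [5·5.046² + 17·5.330²]/22 = 27.7399
SE = √(s_p²·(1/6+1/18)) = 2.4828
t = (61.667−59.056)/2.4828 = 1.0517
df = 22
p-value (two-sided) = 0.30437
At α=0.01: p ≥ α → fail to reject H₀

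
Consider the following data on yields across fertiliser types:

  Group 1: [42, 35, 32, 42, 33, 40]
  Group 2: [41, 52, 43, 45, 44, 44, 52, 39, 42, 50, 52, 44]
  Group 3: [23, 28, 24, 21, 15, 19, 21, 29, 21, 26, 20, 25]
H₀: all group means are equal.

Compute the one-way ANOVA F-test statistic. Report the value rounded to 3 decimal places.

Group means [37.33, 45.67, 22.67], grand mean 34.800
SSB = Σnᵢ(x̄ᵢ−x̄)² = 3222.133; SSW = ΣΣ(x−x̄ᵢ)² = 512.667
MSB = 3222.133/2 = 1611.0667; MSW = 512.667/27 = 18.9877
F = MSB/MSW = 84.8481
df = (2, 27)

test statistic = 84.848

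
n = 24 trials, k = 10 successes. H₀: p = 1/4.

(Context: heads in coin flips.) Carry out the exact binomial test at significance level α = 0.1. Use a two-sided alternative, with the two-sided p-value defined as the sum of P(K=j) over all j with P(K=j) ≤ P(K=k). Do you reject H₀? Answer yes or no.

Exact binomial: n=24, k=10, p₀=1/4=0.2500
P(X=j) = C(n,j)·p₀^j·(1−p₀)^(n−j); p = Σ P(X=j) over j with P(X=j) ≤ P(X=10)
p-value (two-sided) = 0.09447
At α=0.1: p < α → reject H₀

reject H₀: yes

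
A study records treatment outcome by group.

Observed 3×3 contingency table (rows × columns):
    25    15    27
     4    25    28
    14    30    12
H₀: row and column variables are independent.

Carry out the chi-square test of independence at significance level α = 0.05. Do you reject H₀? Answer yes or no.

Row totals [67, 57, 56], col totals [43, 70, 67], n=180
χ² = (25−16.01)²/16.01 + (15−26.06)²/26.06 + (27−24.94)²/24.94 + (4−13.62)²/13.62 + (25−22.17)²/22.17 + (28−21.22)²/21.22 + (14−13.38)²/13.38 + (30−21.78)²/21.78 + (12−20.84)²/20.84 = 26.1244
df = 4
p-value (upper-tail) = 0.00003
At α=0.05: p < α → reject H₀

reject H₀: yes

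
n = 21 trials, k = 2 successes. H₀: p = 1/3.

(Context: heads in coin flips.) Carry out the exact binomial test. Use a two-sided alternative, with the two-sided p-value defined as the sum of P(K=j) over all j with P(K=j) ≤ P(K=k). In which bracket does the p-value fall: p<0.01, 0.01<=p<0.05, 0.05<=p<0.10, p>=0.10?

Exact binomial: n=21, k=2, p₀=1/3=0.3333
P(X=j) = C(n,j)·p₀^j·(1−p₀)^(n−j); p = Σ P(X=j) over j with P(X=j) ≤ P(X=2)
p-value (two-sided) = 0.01964
→ bracket: 0.01<=p<0.05

p-value bracket: 0.01<=p<0.05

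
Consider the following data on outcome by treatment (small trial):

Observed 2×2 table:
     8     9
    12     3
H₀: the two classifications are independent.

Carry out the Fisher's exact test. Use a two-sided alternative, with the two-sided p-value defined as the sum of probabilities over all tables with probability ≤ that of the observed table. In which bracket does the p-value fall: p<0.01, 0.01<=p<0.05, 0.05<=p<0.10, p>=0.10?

p-value bracket: 0.05<=p<0.10

Margins: r₁=17, r₂=15, c₁=20, c₂=12, n=32
p_obs = C(17,8)·C(15,12)/C(32,20); sum pmf over tables with pmf ≤ p_obs
p-value (two-sided) = 0.07587
→ bracket: 0.05<=p<0.10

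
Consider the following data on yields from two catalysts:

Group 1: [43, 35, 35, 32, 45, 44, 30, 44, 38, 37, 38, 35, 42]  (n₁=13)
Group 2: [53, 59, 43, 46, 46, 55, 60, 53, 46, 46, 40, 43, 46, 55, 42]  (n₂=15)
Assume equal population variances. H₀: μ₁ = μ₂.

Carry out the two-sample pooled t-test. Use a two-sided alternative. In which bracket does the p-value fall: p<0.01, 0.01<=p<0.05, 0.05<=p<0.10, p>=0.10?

p-value bracket: p<0.01

x̄₁=38.308, s₁=4.906, n₁=13
x̄₂=48.867, s₂=6.390, n₂=15
s_p² = [12·4.906² + 14·6.390²]/26 = 33.0963
SE = √(s_p²·(1/13+1/15)) = 2.1800
t = (38.308−48.867)/2.1800 = -4.8436
df = 26
p-value (two-sided) = 0.00005
→ bracket: p<0.01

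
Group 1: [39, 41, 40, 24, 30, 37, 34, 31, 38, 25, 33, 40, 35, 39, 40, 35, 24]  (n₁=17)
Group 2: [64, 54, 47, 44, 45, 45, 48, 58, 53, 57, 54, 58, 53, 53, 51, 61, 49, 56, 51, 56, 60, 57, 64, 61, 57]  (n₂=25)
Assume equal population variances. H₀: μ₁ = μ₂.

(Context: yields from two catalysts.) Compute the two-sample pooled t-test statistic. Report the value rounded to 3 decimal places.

test statistic = -10.936

x̄₁=34.412, s₁=5.799, n₁=17
x̄₂=54.240, s₂=5.747, n₂=25
s_p² = [16·5.799² + 24·5.747²]/40 = 33.2669
SE = √(s_p²·(1/17+1/25)) = 1.8132
t = (34.412−54.240)/1.8132 = -10.9357
df = 40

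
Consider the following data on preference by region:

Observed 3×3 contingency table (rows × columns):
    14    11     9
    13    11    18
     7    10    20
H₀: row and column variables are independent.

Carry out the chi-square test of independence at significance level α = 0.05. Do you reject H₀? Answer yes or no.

reject H₀: no

Row totals [34, 42, 37], col totals [34, 32, 47], n=113
χ² = (14−10.23)²/10.23 + (11−9.63)²/9.63 + (9−14.14)²/14.14 + (13−12.64)²/12.64 + (11−11.89)²/11.89 + (18−17.47)²/17.47 + (7−11.13)²/11.13 + (10−10.48)²/10.48 + (20−15.39)²/15.39 = 6.4851
df = 4
p-value (upper-tail) = 0.16573
At α=0.05: p ≥ α → fail to reject H₀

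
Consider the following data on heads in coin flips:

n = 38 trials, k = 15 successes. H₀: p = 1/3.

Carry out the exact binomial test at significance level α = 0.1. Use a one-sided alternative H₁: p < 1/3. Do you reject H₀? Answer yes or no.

reject H₀: no

Exact binomial: n=38, k=15, p₀=1/3=0.3333
P(X≤15) from Σ C(n,i)·p₀^i·(1−p₀)^(n−i)
p-value (one-sided, H₁ less) = 0.83556
At α=0.1: p ≥ α → fail to reject H₀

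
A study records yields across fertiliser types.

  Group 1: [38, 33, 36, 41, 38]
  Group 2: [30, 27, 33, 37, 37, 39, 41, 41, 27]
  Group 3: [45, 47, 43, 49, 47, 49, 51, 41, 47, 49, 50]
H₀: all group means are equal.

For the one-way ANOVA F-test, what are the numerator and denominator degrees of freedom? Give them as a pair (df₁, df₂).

k = 3 groups, N = 25 total
df = (k−1, N−k) = (3−1, 25−3) = (2, 22)

degrees of freedom = [2, 22]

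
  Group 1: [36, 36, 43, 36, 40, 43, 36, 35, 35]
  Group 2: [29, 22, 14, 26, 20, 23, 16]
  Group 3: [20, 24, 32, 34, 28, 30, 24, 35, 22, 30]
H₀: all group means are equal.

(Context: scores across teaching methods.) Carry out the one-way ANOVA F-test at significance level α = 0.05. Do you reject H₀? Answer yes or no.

reject H₀: yes

Group means [37.78, 21.43, 27.90], grand mean 29.577
SSB = Σnᵢ(x̄ᵢ−x̄)² = 1098.176; SSW = ΣΣ(x−x̄ᵢ)² = 496.170
MSB = 1098.176/2 = 549.0882; MSW = 496.170/23 = 21.5726
F = MSB/MSW = 25.4530
df = (2, 23)
p-value (upper-tail) = 0.00000
At α=0.05: p < α → reject H₀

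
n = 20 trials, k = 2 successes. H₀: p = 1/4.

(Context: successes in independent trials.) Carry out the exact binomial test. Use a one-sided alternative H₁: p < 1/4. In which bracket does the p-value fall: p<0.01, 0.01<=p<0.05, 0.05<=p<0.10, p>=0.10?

Exact binomial: n=20, k=2, p₀=1/4=0.2500
P(X≤2) from Σ C(n,i)·p₀^i·(1−p₀)^(n−i)
p-value (one-sided, H₁ less) = 0.09126
→ bracket: 0.05<=p<0.10

p-value bracket: 0.05<=p<0.10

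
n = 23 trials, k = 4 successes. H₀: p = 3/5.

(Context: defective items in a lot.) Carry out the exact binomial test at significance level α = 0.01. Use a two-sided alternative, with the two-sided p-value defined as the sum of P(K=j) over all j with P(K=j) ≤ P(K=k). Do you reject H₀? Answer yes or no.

Exact binomial: n=23, k=4, p₀=3/5=0.6000
P(X=j) = C(n,j)·p₀^j·(1−p₀)^(n−j); p = Σ P(X=j) over j with P(X=j) ≤ P(X=4)
p-value (two-sided) = 0.00004
At α=0.01: p < α → reject H₀

reject H₀: yes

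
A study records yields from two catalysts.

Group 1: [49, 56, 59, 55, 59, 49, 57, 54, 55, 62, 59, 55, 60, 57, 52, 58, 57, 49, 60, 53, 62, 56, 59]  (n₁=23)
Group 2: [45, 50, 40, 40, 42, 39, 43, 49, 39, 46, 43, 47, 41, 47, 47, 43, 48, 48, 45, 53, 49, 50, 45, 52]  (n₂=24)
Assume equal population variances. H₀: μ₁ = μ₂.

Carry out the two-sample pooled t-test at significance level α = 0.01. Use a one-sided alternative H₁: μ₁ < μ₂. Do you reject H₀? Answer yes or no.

x̄₁=56.174, s₁=3.845, n₁=23
x̄₂=45.458, s₂=4.064, n₂=24
s_p² = [22·3.845² + 23·4.064²]/45 = 15.6725
SE = √(s_p²·(1/23+1/24)) = 1.1552
t = (56.174−45.458)/1.1552 = 9.2761
df = 45
p-value (one-sided, H₁ less) = 1.00000
At α=0.01: p ≥ α → fail to reject H₀

reject H₀: no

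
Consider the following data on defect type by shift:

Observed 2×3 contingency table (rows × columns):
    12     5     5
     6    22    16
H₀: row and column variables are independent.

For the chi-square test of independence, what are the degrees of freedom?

degrees of freedom = 2

df = (r−1)(c−1) = (2−1)·(3−1) = 2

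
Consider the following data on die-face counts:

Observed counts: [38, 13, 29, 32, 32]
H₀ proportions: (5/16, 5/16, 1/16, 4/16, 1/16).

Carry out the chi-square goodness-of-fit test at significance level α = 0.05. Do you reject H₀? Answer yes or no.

reject H₀: yes

n = 144; E_i = n·p_i = [45.00, 45.00, 9.00, 36.00, 9.00]
χ² = (38−45.00)²/45.00 + (13−45.00)²/45.00 + (29−9.00)²/9.00 + (32−36.00)²/36.00 + (32−9.00)²/9.00 = 127.5111
df = 4
p-value (upper-tail) = 0.00000
At α=0.05: p < α → reject H₀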